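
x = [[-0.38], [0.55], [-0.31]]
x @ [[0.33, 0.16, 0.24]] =[[-0.13, -0.06, -0.09], [0.18, 0.09, 0.13], [-0.10, -0.05, -0.07]]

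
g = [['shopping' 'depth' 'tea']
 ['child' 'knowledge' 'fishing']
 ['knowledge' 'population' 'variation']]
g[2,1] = 'population'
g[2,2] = 'variation'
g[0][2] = 'tea'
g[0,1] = 'depth'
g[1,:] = ['child', 'knowledge', 'fishing']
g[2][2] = 'variation'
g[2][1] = 'population'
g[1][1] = 'knowledge'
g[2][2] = 'variation'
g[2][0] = 'knowledge'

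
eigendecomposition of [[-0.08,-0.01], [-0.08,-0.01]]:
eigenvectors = [[-0.71, 0.12], [-0.71, -0.99]]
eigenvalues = [-0.09, -0.0]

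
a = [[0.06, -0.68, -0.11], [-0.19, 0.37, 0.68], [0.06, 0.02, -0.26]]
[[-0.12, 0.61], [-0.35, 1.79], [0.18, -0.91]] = a @ [[0.53, -2.68],[0.31, -1.58],[-0.54, 2.75]]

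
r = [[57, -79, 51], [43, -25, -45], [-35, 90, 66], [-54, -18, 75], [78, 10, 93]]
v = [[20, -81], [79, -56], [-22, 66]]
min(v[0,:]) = -81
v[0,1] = -81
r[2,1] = 90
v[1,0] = 79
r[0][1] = -79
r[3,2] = 75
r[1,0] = 43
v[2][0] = -22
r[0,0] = 57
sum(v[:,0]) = 77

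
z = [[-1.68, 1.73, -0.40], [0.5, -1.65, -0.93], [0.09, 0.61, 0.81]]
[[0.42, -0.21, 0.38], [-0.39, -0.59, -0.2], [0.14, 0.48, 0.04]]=z @ [[-0.0, 0.18, -0.21], [0.24, 0.16, 0.03], [-0.01, 0.45, 0.05]]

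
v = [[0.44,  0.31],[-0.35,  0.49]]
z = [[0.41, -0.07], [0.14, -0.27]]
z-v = [[-0.03, -0.38], [0.49, -0.76]]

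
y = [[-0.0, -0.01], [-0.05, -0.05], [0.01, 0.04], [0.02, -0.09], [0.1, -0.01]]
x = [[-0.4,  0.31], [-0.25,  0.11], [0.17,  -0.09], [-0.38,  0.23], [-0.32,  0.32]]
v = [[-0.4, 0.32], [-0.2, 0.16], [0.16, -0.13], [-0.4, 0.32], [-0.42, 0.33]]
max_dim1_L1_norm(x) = 0.71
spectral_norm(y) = 0.11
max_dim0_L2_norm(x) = 0.71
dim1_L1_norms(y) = [0.01, 0.1, 0.05, 0.11, 0.11]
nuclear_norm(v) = 0.96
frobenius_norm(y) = 0.16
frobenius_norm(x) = 0.88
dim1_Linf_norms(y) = [0.01, 0.05, 0.04, 0.09, 0.1]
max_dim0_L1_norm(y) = 0.2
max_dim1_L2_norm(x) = 0.51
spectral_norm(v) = 0.96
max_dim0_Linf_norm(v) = 0.42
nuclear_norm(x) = 0.97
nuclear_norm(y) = 0.23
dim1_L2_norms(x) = [0.51, 0.27, 0.19, 0.44, 0.45]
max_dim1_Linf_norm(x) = 0.4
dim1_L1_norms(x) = [0.71, 0.36, 0.26, 0.61, 0.64]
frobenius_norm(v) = 0.96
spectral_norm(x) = 0.87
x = v + y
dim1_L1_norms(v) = [0.72, 0.36, 0.29, 0.72, 0.75]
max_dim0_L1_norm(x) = 1.52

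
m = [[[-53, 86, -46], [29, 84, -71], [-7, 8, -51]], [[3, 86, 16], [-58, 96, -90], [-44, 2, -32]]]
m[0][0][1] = 86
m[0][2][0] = -7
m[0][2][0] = -7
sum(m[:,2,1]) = 10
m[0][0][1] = 86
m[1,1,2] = -90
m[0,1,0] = 29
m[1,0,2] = 16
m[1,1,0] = -58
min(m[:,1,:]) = -90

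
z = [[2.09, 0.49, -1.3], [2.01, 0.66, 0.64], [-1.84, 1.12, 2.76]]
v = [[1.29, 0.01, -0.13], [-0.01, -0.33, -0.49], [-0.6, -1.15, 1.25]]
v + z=[[3.38,0.50,-1.43], [2.0,0.33,0.15], [-2.44,-0.03,4.01]]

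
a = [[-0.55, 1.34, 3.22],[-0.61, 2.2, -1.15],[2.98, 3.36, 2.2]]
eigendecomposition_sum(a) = [[-1.84+0.00j, -0.31+0.00j, (1.17-0j)], [(0.04-0j), (0.01-0j), (-0.02+0j)], [1.13-0.00j, (0.19-0j), -0.72+0.00j]] + [[(0.64-0.07j), 0.82-1.84j, 1.02-0.05j], [(-0.32+0.6j), (1.1+1.81j), -0.56+0.92j], [0.93+0.05j, 1.59-2.41j, 1.46+0.16j]] + [[(0.64+0.07j), (0.82+1.84j), (1.02+0.05j)],[-0.32-0.60j, 1.10-1.81j, -0.56-0.92j],[0.93-0.05j, 1.59+2.41j, (1.46-0.16j)]]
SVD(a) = [[0.47, -0.71, -0.52], [0.1, 0.63, -0.77], [0.87, 0.31, 0.37]] @ diag([5.545241968878157, 2.914029625449225, 2.1839924103797896]) @ [[0.41,0.68,0.6], [0.32,0.51,-0.80], [0.85,-0.52,0.01]]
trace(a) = 3.85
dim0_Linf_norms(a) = [2.98, 3.36, 3.22]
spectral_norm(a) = 5.55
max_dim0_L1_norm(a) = 6.9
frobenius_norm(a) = 6.63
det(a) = -35.29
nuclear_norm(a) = 10.64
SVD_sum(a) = [[1.08, 1.80, 1.58],[0.23, 0.39, 0.34],[2.00, 3.32, 2.92]] + [[-0.66, -1.05, 1.65], [0.59, 0.94, -1.48], [0.29, 0.46, -0.72]] + [[-0.98, 0.59, -0.01], [-1.43, 0.87, -0.01], [0.69, -0.42, 0.01]]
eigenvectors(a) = [[(0.85+0j),  (-0.48+0.08j),  -0.48-0.08j], [(-0.02+0j),  0.22-0.47j,  0.22+0.47j], [-0.52+0.00j,  -0.70+0.00j,  (-0.7-0j)]]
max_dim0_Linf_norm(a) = 3.36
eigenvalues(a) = [(-2.55+0j), (3.2+1.9j), (3.2-1.9j)]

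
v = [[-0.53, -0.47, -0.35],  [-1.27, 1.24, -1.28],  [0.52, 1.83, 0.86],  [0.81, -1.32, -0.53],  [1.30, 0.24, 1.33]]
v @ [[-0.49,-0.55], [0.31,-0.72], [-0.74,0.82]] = [[0.37, 0.34], [1.95, -1.24], [-0.32, -0.9], [-0.41, 0.07], [-1.55, 0.2]]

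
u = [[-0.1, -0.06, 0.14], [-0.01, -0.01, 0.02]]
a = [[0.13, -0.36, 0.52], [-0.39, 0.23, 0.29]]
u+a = [[0.03, -0.42, 0.66], [-0.40, 0.22, 0.31]]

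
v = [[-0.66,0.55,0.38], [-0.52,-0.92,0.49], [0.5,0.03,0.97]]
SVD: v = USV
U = [[0.08, -0.17, -0.98], [0.83, 0.56, -0.02], [0.55, -0.81, 0.18]]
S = [1.22, 1.04, 0.93]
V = [[-0.17, -0.58, 0.80], [-0.57, -0.60, -0.56], [0.81, -0.55, -0.22]]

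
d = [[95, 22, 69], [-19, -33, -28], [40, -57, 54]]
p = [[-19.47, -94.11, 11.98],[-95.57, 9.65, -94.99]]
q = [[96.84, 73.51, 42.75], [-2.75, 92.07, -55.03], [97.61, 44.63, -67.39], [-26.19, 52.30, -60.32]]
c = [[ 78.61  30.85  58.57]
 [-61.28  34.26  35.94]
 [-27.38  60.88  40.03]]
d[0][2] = 69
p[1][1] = 9.65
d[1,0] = -19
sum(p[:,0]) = -115.03999999999999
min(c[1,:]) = -61.28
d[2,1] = -57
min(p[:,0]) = -95.57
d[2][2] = 54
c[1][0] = -61.28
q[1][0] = -2.75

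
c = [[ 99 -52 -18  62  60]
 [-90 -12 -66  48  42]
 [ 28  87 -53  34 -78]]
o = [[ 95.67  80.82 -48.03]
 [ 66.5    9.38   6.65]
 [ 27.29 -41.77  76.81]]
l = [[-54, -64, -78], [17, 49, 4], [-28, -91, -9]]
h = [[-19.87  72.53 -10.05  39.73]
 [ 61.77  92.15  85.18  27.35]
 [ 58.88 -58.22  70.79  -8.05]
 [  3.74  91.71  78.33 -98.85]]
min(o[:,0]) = 27.29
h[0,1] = 72.53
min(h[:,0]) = -19.87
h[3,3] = -98.85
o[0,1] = 80.82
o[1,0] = 66.5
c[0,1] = -52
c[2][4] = -78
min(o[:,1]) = -41.77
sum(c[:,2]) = -137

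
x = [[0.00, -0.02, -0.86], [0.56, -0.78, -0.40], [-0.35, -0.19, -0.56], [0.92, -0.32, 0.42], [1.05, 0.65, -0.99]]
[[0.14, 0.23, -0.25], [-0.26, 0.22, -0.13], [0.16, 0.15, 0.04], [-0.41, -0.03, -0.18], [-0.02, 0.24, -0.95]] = x @ [[-0.30, 0.05, -0.44], [0.2, -0.11, -0.3], [-0.17, -0.26, 0.30]]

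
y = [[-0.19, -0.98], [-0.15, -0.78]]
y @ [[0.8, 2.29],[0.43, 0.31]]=[[-0.57,-0.74],[-0.46,-0.59]]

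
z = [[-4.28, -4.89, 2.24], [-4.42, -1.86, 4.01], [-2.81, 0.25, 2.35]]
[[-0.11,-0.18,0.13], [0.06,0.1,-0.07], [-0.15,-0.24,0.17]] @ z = [[0.9, 0.91, -0.66],[-0.5, -0.50, 0.37],[1.23, 1.22, -0.9]]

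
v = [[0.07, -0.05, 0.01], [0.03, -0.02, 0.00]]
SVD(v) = [[-0.92, -0.38],[-0.38, 0.92]] @ diag([0.09372332710353702, 0.003992237047496724]) @ [[-0.81, 0.57, -0.10], [0.23, 0.16, -0.96]]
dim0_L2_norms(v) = [0.08, 0.05, 0.01]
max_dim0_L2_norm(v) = 0.08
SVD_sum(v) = [[0.07, -0.05, 0.01], [0.03, -0.02, 0.00]] + [[-0.0, -0.00, 0.0], [0.0, 0.0, -0.0]]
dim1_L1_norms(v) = [0.13, 0.05]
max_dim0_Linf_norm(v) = 0.07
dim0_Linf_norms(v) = [0.07, 0.05, 0.01]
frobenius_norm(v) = 0.09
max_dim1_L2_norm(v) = 0.09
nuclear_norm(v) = 0.10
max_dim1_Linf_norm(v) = 0.07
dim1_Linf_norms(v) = [0.07, 0.03]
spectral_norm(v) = 0.09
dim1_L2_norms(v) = [0.09, 0.04]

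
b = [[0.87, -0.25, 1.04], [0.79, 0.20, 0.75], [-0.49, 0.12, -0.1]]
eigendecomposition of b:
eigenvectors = [[(0.67+0j),(0.67-0j),0.01+0.00j], [(0.42-0.47j),(0.42+0.47j),0.97+0.00j], [-0.27+0.28j,(-0.27-0.28j),0.23+0.00j]]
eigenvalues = [(0.29+0.61j), (0.29-0.61j), (0.39+0j)]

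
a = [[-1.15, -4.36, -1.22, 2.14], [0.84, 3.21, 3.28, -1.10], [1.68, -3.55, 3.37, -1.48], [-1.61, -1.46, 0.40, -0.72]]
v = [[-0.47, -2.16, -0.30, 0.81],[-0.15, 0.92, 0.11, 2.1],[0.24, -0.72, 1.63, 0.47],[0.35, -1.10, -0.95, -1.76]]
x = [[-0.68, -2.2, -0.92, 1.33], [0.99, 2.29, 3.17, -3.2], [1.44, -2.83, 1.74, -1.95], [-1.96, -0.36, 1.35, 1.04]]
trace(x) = 4.39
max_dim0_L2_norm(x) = 4.27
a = x + v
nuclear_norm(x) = 12.68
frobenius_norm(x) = 7.63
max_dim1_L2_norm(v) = 2.37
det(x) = -6.88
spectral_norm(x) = 5.93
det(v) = -4.37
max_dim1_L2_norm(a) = 5.38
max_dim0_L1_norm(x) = 7.68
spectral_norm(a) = 6.93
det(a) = 95.60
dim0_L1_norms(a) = [5.28, 12.58, 8.27, 5.44]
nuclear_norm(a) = 15.65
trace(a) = 4.71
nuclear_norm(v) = 7.74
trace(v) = 0.32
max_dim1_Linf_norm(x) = 3.2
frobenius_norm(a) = 9.15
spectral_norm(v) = 3.25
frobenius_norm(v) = 4.44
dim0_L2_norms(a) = [2.73, 6.64, 4.87, 2.92]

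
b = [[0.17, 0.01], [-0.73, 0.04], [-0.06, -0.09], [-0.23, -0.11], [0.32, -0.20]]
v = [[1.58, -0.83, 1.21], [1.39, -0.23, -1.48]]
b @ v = [[0.28, -0.14, 0.19], [-1.1, 0.60, -0.94], [-0.22, 0.07, 0.06], [-0.52, 0.22, -0.12], [0.23, -0.22, 0.68]]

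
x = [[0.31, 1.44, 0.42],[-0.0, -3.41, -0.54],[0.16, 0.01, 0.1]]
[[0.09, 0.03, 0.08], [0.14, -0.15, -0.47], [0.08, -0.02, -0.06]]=x @ [[0.38,  -0.04,  -0.32],  [-0.07,  0.06,  0.15],  [0.18,  -0.1,  -0.08]]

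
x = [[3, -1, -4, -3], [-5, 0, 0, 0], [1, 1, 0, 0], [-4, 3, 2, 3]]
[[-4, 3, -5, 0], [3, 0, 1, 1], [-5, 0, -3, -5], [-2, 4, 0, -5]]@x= [[-32, -1, 16, 12], [6, 1, -10, -6], [2, -13, 10, 0], [-6, -13, -2, -9]]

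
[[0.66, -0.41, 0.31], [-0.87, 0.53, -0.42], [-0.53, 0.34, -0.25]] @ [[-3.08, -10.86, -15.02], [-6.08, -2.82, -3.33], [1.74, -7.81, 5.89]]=[[1.0,-8.43,-6.72],[-1.27,11.23,8.83],[-0.87,6.75,5.36]]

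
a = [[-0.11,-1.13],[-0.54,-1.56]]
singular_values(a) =[1.99, 0.22]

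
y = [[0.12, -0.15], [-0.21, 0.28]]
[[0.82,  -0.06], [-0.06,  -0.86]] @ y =[[0.11, -0.14], [0.17, -0.23]]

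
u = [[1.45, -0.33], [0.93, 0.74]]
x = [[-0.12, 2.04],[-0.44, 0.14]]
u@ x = [[-0.03, 2.91], [-0.44, 2.00]]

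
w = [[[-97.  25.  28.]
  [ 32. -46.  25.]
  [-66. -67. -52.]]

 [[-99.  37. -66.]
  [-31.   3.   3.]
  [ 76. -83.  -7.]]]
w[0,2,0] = -66.0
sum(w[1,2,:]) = -14.0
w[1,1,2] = 3.0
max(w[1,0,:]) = 37.0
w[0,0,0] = -97.0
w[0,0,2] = 28.0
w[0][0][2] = 28.0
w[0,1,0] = 32.0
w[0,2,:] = [-66.0, -67.0, -52.0]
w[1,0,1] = 37.0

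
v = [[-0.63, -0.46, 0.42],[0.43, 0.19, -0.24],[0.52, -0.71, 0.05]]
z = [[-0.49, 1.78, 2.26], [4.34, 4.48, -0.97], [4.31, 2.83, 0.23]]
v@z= [[0.12,-1.99,-0.88], [-0.42,0.94,0.73], [-3.12,-2.11,1.88]]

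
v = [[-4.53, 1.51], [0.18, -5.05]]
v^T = [[-4.53, 0.18], [1.51, -5.05]]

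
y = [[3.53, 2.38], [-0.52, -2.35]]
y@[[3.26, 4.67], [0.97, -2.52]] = [[13.82, 10.49], [-3.97, 3.49]]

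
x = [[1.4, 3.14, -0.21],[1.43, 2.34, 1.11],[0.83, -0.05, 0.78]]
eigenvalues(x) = [(4.2+0j), (0.16+0.75j), (0.16-0.75j)]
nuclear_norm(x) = 6.25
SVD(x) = [[-0.76, 0.51, 0.41], [-0.65, -0.48, -0.59], [-0.1, -0.71, 0.69]] @ diag([4.444182478957553, 1.4194925273450143, 0.3877925457488297]) @ [[-0.47, -0.87, -0.14], [-0.40, 0.35, -0.84], [0.79, -0.34, -0.52]]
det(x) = 2.45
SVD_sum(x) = [[1.57, 2.94, 0.48], [1.33, 2.51, 0.41], [0.21, 0.4, 0.07]] + [[-0.29,0.25,-0.61],[0.28,-0.24,0.58],[0.41,-0.36,0.85]] + [[0.13,  -0.05,  -0.08], [-0.18,  0.08,  0.12], [0.21,  -0.09,  -0.14]]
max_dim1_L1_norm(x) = 4.88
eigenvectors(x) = [[-0.73+0.00j, (0.71+0j), (0.71-0j)],  [-0.66+0.00j, (-0.31+0.14j), -0.31-0.14j],  [(-0.17+0j), (-0.4-0.47j), -0.40+0.47j]]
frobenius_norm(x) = 4.68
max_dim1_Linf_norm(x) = 3.14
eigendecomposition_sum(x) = [[(1.6+0j), 2.68+0.00j, (0.77+0j)], [1.45+0.00j, (2.43+0j), 0.70+0.00j], [(0.37+0j), (0.61+0j), 0.18+0.00j]] + [[(-0.1+0.26j), 0.23-0.30j, (-0.49+0.03j)], [-0.01-0.13j, -0.04+0.17j, (0.21-0.11j)], [(0.23-0.08j), (-0.33+0.01j), (0.3+0.31j)]] + [[(-0.1-0.26j), (0.23+0.3j), -0.49-0.03j], [-0.01+0.13j, -0.04-0.17j, 0.21+0.11j], [(0.23+0.08j), -0.33-0.01j, 0.30-0.31j]]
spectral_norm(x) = 4.44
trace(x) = 4.52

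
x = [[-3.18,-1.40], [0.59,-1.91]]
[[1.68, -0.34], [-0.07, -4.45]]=x @ [[-0.48, -0.81], [-0.11, 2.08]]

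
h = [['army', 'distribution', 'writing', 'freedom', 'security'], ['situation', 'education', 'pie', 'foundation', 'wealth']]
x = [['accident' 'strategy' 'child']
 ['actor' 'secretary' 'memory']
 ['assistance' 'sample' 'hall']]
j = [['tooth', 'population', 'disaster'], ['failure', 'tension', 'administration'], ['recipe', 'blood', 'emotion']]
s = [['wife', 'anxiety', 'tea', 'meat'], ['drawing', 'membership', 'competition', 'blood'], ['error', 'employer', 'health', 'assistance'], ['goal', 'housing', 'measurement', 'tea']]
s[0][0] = 'wife'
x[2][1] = 'sample'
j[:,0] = ['tooth', 'failure', 'recipe']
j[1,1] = 'tension'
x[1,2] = 'memory'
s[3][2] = 'measurement'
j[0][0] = 'tooth'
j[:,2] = ['disaster', 'administration', 'emotion']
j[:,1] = ['population', 'tension', 'blood']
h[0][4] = 'security'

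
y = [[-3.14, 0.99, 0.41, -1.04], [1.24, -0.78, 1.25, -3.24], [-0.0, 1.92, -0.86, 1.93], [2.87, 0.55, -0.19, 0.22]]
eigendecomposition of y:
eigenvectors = [[-0.42+0.00j,(0.1-0.14j),0.10+0.14j,(-0.02+0j)],[(0.66+0j),0.32-0.40j,0.32+0.40j,-0.06+0.00j],[-0.59+0.00j,(-0.68+0j),(-0.68-0j),(-0.93+0j)],[(0.19+0j),(-0.46-0.18j),-0.46+0.18j,(-0.35+0j)]]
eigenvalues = [(-3.64+0j), (-0.46+1.65j), (-0.46-1.65j), (-0.01+0j)]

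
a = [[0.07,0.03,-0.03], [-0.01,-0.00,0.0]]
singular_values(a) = [0.08, 0.01]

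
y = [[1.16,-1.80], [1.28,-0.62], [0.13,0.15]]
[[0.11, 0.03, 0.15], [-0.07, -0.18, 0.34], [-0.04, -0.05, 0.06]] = y @[[-0.12, -0.21, 0.33],[-0.14, -0.15, 0.13]]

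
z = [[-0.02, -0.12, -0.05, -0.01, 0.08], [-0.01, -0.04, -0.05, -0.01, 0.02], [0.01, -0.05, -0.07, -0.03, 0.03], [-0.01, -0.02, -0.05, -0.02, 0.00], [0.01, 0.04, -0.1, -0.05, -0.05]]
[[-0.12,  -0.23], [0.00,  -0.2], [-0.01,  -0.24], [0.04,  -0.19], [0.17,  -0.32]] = z @ [[-1.19, 0.59], [1.83, 0.90], [-1.10, 3.84], [-0.27, -1.31], [0.24, 0.88]]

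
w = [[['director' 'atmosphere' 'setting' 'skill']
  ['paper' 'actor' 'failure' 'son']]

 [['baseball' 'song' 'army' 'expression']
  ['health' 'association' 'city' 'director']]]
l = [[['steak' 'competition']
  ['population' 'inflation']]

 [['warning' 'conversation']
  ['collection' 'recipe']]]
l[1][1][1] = 'recipe'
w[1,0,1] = 'song'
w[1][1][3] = 'director'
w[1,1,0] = 'health'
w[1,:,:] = [['baseball', 'song', 'army', 'expression'], ['health', 'association', 'city', 'director']]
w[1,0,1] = 'song'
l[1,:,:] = [['warning', 'conversation'], ['collection', 'recipe']]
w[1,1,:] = ['health', 'association', 'city', 'director']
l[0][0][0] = 'steak'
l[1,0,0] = 'warning'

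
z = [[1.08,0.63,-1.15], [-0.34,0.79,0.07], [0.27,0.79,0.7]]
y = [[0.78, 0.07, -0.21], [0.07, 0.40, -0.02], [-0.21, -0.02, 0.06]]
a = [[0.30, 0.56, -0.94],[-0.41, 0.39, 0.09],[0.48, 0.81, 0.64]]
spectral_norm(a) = 1.15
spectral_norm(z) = 1.70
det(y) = 0.00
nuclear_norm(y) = 1.24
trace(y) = 1.24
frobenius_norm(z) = 2.19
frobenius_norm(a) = 1.71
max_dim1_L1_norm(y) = 1.06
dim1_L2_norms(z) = [1.7, 0.86, 1.09]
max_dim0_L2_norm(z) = 1.35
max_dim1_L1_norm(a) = 1.93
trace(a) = 1.33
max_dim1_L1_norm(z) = 2.86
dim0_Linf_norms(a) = [0.48, 0.81, 0.94]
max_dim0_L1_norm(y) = 1.06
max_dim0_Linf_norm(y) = 0.78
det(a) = 0.71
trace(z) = 2.57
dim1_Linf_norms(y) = [0.78, 0.4, 0.21]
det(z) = 1.25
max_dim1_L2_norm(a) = 1.14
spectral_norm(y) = 0.85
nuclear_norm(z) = 3.54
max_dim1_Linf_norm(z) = 1.15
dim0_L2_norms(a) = [0.7, 1.06, 1.14]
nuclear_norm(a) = 2.83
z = y + a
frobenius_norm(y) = 0.93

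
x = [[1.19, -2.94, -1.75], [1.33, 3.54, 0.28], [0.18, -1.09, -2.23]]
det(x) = -14.25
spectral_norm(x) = 5.14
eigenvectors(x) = [[(0.81+0j), 0.81-0.00j, 0.38+0.00j], [(-0.37-0.43j), -0.37+0.43j, -0.14+0.00j], [(0.14+0.06j), 0.14-0.06j, (0.92+0j)]]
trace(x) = 2.50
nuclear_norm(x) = 8.72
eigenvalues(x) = [(2.25+1.45j), (2.25-1.45j), (-1.99+0j)]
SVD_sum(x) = [[-0.0, -3.08, -1.44], [0.0, 3.01, 1.41], [-0.00, -1.75, -0.82]] + [[0.65,  0.33,  -0.71], [1.16,  0.59,  -1.26], [0.84,  0.43,  -0.92]] + [[0.54, -0.19, 0.41], [0.17, -0.06, 0.13], [-0.66, 0.23, -0.49]]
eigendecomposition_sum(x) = [[0.55+1.74j,(-1.41+2.04j),(-0.44-0.41j)],[0.68-1.10j,1.75-0.19j,(-0.02+0.43j)],[-0.03+0.35j,(-0.4+0.26j),-0.05-0.11j]] + [[(0.55-1.74j), (-1.41-2.04j), -0.44+0.41j],[0.68+1.10j, 1.75+0.19j, -0.02-0.43j],[(-0.03-0.35j), (-0.4-0.26j), (-0.05+0.11j)]] + [[0.10+0.00j, -0.12+0.00j, -0.88-0.00j], [-0.04-0.00j, (0.04-0j), (0.32+0j)], [(0.24+0j), (-0.29+0j), -2.14-0.00j]]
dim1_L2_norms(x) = [3.62, 3.79, 2.49]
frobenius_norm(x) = 5.80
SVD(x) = [[0.66,0.42,-0.62], [-0.65,0.74,-0.2], [0.38,0.53,0.76]] @ diag([5.1362440847009285, 2.4575610240957517, 1.1286675840211535]) @ [[-0.00,-0.91,-0.42], [0.64,0.33,-0.7], [-0.77,0.27,-0.58]]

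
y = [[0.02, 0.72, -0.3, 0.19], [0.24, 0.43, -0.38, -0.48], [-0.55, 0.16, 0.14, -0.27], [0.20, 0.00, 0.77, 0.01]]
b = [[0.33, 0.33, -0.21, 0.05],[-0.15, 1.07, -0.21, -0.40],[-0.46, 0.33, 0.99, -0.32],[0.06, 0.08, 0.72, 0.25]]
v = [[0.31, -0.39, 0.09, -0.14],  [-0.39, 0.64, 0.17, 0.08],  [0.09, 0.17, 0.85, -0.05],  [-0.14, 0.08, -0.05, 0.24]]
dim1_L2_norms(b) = [0.51, 1.17, 1.18, 0.77]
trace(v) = 2.04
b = v + y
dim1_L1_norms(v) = [0.93, 1.28, 1.16, 0.51]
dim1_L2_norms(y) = [0.8, 0.79, 0.65, 0.8]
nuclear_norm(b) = 3.21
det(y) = -0.25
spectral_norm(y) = 1.08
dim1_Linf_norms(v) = [0.39, 0.64, 0.85, 0.24]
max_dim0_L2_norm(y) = 0.92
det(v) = 0.00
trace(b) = 2.64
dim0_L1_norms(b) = [1.0, 1.81, 2.13, 1.02]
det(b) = 0.09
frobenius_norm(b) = 1.91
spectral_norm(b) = 1.37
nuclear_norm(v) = 2.04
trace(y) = 0.60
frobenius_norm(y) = 1.52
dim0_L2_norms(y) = [0.63, 0.85, 0.92, 0.58]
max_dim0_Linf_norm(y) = 0.77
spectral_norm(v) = 0.99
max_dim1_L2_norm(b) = 1.18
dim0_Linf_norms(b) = [0.46, 1.07, 0.99, 0.4]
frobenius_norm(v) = 1.31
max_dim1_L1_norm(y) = 1.53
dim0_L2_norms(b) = [0.59, 1.17, 1.26, 0.57]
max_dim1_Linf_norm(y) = 0.77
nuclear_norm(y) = 2.93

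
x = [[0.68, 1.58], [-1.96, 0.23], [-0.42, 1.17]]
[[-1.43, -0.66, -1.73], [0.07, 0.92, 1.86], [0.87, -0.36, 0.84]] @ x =[[1.05, -4.44], [-2.54, 2.50], [0.94, 2.27]]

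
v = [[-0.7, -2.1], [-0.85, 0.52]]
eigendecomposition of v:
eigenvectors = [[-0.93, 0.71], [-0.38, -0.7]]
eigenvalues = [-1.56, 1.38]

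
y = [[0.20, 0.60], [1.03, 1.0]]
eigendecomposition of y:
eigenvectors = [[-0.78,-0.42], [0.63,-0.91]]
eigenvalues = [-0.28, 1.48]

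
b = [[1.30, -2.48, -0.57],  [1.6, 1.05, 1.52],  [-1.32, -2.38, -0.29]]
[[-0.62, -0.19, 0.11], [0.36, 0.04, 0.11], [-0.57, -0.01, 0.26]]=b @ [[0.00, -0.06, -0.04], [0.23, 0.03, -0.11], [0.08, 0.07, 0.19]]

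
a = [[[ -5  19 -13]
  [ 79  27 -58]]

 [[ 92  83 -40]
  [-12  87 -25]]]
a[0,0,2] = -13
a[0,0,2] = -13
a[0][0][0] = -5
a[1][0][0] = 92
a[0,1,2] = -58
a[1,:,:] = [[92, 83, -40], [-12, 87, -25]]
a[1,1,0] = -12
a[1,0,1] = 83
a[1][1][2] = -25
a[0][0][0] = -5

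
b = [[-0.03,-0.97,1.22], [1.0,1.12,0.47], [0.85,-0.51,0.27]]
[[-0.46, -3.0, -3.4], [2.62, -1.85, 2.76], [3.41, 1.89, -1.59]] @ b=[[-5.88,-1.18,-2.89], [0.42,-6.02,3.07], [0.44,-0.38,4.62]]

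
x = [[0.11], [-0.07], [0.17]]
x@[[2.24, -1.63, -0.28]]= [[0.25, -0.18, -0.03], [-0.16, 0.11, 0.02], [0.38, -0.28, -0.05]]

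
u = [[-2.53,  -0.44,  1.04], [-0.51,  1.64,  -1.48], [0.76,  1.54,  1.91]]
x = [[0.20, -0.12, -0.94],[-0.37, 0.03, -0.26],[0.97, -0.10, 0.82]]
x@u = [[-1.16, -1.73, -1.41], [0.72, -0.19, -0.93], [-1.78, 0.67, 2.72]]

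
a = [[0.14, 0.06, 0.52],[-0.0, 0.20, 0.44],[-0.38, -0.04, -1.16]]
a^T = [[0.14,  -0.0,  -0.38], [0.06,  0.2,  -0.04], [0.52,  0.44,  -1.16]]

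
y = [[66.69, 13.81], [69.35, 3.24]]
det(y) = -741.648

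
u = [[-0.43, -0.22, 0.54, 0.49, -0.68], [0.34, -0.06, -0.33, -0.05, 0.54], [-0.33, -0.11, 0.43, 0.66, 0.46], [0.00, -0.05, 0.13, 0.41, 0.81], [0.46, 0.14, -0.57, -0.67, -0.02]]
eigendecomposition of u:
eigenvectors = [[0.60+0.00j, 0.60-0.00j, -0.67+0.00j, (-0.36+0j), (0.31+0j)], [-0.32-0.02j, (-0.32+0.02j), (-0.5+0j), -0.87+0.00j, (0.7+0j)], [0.17+0.39j, (0.17-0.39j), (-0.1+0j), (-0.26+0j), (-0.23+0j)], [(-0.13+0.32j), -0.13-0.32j, (-0.5+0j), -0.20+0.00j, 0.56+0.00j], [-0.39-0.30j, -0.39+0.30j, 0.20+0.00j, 0.11+0.00j, (-0.2+0j)]]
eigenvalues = [(0.18+0.97j), (0.18-0.97j), (0.06+0j), (-0.1+0j), 0j]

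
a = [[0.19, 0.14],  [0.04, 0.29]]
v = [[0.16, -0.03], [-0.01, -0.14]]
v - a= [[-0.03, -0.17],[-0.05, -0.43]]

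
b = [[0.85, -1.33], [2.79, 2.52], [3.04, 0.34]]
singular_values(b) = [4.63, 2.14]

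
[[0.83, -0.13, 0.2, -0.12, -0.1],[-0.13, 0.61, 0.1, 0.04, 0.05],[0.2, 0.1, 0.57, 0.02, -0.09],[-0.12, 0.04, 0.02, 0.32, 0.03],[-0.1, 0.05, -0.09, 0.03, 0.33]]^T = [[0.83, -0.13, 0.20, -0.12, -0.10],  [-0.13, 0.61, 0.1, 0.04, 0.05],  [0.20, 0.1, 0.57, 0.02, -0.09],  [-0.12, 0.04, 0.02, 0.32, 0.03],  [-0.1, 0.05, -0.09, 0.03, 0.33]]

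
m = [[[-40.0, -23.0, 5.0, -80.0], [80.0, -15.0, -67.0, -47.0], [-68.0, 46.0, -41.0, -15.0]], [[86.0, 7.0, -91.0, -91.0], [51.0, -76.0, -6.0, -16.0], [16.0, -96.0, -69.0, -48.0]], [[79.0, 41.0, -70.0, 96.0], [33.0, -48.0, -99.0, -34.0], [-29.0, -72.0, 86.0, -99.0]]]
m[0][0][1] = -23.0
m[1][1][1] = -76.0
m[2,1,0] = 33.0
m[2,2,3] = -99.0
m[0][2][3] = -15.0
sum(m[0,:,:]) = -265.0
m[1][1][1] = -76.0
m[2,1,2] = -99.0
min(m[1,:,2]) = -91.0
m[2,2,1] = -72.0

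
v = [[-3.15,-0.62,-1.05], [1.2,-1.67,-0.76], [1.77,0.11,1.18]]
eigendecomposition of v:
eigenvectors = [[0.18+0.00j, (-0.26+0.47j), (-0.26-0.47j)], [0.37+0.00j, 0.80+0.00j, 0.80-0.00j], [(-0.91+0j), (0.16-0.2j), (0.16+0.2j)]]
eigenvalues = [(0.78+0j), (-2.21+0.9j), (-2.21-0.9j)]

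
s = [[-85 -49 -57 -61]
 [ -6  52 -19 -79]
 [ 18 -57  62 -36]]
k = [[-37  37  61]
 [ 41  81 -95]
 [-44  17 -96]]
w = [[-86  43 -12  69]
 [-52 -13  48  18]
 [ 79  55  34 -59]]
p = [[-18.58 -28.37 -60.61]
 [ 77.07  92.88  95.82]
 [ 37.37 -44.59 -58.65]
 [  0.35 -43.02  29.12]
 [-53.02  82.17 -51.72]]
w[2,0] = 79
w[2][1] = 55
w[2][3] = -59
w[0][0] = -86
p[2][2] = -58.65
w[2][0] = 79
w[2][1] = 55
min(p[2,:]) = -58.65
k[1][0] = 41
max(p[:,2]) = 95.82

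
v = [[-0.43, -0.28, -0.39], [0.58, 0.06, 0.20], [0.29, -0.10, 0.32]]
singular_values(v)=[0.94, 0.25, 0.2]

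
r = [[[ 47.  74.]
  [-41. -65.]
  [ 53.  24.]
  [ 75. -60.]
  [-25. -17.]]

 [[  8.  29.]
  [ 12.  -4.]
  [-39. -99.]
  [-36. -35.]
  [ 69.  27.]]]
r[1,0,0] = 8.0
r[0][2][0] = 53.0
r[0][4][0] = -25.0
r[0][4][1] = -17.0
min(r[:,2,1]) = -99.0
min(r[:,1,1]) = -65.0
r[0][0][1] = 74.0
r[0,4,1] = -17.0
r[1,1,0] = 12.0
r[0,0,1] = 74.0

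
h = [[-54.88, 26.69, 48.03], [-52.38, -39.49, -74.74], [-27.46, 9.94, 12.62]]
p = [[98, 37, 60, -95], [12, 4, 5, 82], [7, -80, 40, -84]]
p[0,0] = 98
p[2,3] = -84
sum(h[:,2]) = -14.089999999999995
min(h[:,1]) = -39.49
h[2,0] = -27.46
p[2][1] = -80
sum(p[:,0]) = 117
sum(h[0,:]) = 19.84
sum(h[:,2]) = -14.089999999999995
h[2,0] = -27.46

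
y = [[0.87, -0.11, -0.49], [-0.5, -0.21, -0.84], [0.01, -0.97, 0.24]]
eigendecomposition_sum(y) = [[-0.04+0.00j, (-0.16+0j), (-0.12+0j)],[(-0.16+0j), -0.59+0.00j, -0.46+0.00j],[(-0.12+0j), (-0.46+0j), -0.36+0.00j]] + [[0.46+0.15j, 0.02-0.31j, (-0.18+0.35j)], [(-0.17+0.26j), 0.19+0.07j, -0.19-0.17j], [0.07-0.38j, (-0.25+0.02j), 0.30+0.10j]] + [[0.46-0.15j, 0.02+0.31j, (-0.18-0.35j)], [-0.17-0.26j, (0.19-0.07j), (-0.19+0.17j)], [(0.07+0.38j), (-0.25-0.02j), 0.30-0.10j]]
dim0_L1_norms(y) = [1.38, 1.29, 1.57]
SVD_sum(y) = [[0.82, 0.08, -0.54], [0.03, 0.0, -0.02], [-0.17, -0.02, 0.11]] + [[0.08, -0.06, 0.11], [-0.42, 0.34, -0.58], [0.31, -0.25, 0.44]] + [[-0.02, -0.13, -0.06], [-0.1, -0.55, -0.24], [-0.13, -0.7, -0.31]]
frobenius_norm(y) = 1.73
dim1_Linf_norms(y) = [0.87, 0.84, 0.97]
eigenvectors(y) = [[(0.2+0j), 0.69+0.00j, (0.69-0j)], [(0.77+0j), (-0.12+0.44j), (-0.12-0.44j)], [(0.6+0j), -0.09-0.56j, (-0.09+0.56j)]]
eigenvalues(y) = [(-1+0j), (0.95+0.32j), (0.95-0.32j)]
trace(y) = 0.90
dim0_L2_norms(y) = [1.0, 1.0, 1.0]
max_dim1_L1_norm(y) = 1.55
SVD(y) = [[-0.98, 0.15, 0.14],[-0.03, -0.79, 0.61],[0.20, 0.59, 0.78]] @ diag([1.0047640375827382, 1.0009622550336488, 0.9979598152122097]) @ [[-0.83, -0.08, 0.55], [0.53, -0.42, 0.73], [-0.17, -0.90, -0.4]]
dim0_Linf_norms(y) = [0.87, 0.97, 0.84]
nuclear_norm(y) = 3.00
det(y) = -1.00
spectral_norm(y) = 1.00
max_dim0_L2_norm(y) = 1.0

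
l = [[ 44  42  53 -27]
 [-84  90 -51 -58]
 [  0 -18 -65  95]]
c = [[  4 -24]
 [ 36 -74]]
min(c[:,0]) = 4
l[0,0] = 44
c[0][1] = -24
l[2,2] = -65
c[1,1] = -74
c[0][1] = -24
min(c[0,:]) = -24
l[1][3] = -58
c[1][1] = -74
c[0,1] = -24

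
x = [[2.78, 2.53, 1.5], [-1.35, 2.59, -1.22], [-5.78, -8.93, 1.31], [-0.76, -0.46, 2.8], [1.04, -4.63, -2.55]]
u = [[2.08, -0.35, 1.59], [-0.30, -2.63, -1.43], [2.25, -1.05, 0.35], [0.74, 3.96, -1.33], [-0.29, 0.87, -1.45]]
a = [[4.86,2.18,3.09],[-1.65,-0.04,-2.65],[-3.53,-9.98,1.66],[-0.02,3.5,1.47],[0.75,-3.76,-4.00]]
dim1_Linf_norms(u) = [2.08, 2.63, 2.25, 3.96, 1.45]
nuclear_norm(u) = 10.84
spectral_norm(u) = 5.04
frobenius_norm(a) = 14.41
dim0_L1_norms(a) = [10.81, 19.46, 12.87]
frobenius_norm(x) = 13.38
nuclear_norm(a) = 22.88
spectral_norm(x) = 11.88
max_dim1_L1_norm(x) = 16.02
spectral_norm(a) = 12.22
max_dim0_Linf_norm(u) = 3.96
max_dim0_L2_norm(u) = 4.96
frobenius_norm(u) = 6.58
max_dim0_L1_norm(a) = 19.46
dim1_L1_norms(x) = [6.81, 5.16, 16.02, 4.02, 8.22]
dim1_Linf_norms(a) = [4.86, 2.65, 9.98, 3.5, 4.0]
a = u + x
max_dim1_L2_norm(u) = 4.24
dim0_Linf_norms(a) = [4.86, 9.98, 4.0]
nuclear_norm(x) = 20.47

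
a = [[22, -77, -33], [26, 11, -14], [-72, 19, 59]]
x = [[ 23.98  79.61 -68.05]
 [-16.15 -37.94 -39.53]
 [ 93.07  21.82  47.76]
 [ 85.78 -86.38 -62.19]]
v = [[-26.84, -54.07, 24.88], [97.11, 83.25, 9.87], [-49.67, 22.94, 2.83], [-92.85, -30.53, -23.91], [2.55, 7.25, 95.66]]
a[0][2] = -33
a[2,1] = 19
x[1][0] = -16.15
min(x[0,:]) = -68.05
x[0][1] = 79.61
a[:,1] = [-77, 11, 19]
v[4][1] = 7.25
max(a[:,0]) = 26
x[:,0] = [23.98, -16.15, 93.07, 85.78]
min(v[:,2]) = -23.91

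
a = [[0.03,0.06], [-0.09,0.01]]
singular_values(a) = [0.1, 0.06]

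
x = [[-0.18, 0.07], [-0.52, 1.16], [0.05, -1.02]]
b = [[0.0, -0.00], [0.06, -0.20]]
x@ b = [[0.0, -0.01], [0.07, -0.23], [-0.06, 0.2]]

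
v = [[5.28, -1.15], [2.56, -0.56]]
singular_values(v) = [6.01, 0.0]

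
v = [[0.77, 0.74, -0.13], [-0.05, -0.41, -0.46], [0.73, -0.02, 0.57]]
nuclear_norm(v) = 2.49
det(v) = -0.45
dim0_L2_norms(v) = [1.06, 0.85, 0.74]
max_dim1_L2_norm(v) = 1.08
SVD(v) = [[-0.76, -0.65, 0.10], [0.31, -0.21, 0.93], [-0.58, 0.73, 0.36]] @ diag([1.2775123167498184, 0.7255321982249903, 0.48924974184083725]) @ [[-0.80, -0.53, -0.29],[0.07, -0.56, 0.83],[0.6, -0.64, -0.48]]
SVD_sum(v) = [[0.77, 0.51, 0.28], [-0.31, -0.21, -0.11], [0.59, 0.39, 0.21]] + [[-0.03,0.26,-0.39], [-0.01,0.09,-0.13], [0.04,-0.30,0.44]] + [[0.03,  -0.03,  -0.02], [0.27,  -0.29,  -0.22], [0.11,  -0.11,  -0.08]]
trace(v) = 0.93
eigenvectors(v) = [[(0.17+0.55j),0.17-0.55j,-0.44+0.00j], [(-0.27+0.1j),-0.27-0.10j,(0.84+0j)], [0.76+0.00j,(0.76-0j),0.30+0.00j]]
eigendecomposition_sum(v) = [[0.41+0.15j, 0.25-0.02j, -0.11+0.29j], [-0.06+0.20j, (0.02+0.12j), -0.14-0.05j], [(0.35-0.45j), (0.07-0.33j), (0.32+0.25j)]] + [[(0.41-0.15j),0.25+0.02j,(-0.11-0.29j)],[-0.06-0.20j,(0.02-0.12j),(-0.14+0.05j)],[0.35+0.45j,(0.07+0.33j),(0.32-0.25j)]] + [[(-0.04-0j), (0.23-0j), 0.09-0.00j],[0.08+0.00j, -0.45+0.00j, (-0.17+0j)],[0.03+0.00j, -0.16+0.00j, -0.06+0.00j]]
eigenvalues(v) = [(0.74+0.53j), (0.74-0.53j), (-0.55+0j)]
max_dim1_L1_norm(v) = 1.64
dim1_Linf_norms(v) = [0.77, 0.46, 0.73]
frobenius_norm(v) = 1.55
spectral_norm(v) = 1.28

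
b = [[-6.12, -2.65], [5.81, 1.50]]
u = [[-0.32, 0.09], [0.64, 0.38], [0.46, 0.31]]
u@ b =[[2.48, 0.98], [-1.71, -1.13], [-1.01, -0.75]]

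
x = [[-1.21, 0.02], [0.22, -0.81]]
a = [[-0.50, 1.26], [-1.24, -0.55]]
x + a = [[-1.71, 1.28],[-1.02, -1.36]]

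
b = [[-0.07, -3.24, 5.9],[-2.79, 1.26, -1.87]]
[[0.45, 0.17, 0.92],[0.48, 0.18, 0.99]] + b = [[0.38, -3.07, 6.82], [-2.31, 1.44, -0.88]]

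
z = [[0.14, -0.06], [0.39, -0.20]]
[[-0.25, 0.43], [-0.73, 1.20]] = z @ [[-1.22, 3.02], [1.28, -0.09]]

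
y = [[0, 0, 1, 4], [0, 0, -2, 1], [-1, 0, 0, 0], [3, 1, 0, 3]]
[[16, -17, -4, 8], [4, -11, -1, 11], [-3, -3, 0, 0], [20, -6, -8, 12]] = y@[[3, 3, 0, 0], [-1, 0, -5, 3], [0, 3, 0, -4], [4, -5, -1, 3]]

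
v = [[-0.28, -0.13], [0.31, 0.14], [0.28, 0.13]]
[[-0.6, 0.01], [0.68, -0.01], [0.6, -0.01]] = v@ [[3.23, -0.05], [-2.33, 0.03]]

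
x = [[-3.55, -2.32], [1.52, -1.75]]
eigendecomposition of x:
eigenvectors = [[0.78+0.00j, (0.78-0j)], [-0.30-0.55j, (-0.3+0.55j)]]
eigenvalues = [(-2.65+1.65j), (-2.65-1.65j)]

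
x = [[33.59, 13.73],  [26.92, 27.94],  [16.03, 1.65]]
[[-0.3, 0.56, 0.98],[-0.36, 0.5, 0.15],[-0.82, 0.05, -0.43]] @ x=[[20.71, 13.14],[3.77, 9.27],[-33.09, -10.57]]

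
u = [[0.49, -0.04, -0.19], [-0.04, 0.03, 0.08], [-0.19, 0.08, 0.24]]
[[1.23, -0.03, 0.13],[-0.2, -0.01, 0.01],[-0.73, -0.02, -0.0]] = u@[[1.97, -0.13, 0.35], [-0.71, -0.29, 0.41], [-1.25, -0.10, 0.14]]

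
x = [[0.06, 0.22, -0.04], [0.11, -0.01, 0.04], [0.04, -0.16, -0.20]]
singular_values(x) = [0.29, 0.19, 0.12]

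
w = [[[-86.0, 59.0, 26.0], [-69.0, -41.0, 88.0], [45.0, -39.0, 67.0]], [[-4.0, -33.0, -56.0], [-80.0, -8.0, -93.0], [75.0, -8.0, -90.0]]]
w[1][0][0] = -4.0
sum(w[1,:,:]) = -297.0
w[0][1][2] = 88.0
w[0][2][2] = 67.0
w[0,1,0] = -69.0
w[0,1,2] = 88.0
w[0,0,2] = 26.0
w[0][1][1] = -41.0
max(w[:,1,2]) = 88.0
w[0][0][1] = 59.0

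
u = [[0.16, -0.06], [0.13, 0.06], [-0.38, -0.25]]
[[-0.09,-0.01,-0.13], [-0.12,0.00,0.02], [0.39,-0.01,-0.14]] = u@[[-0.72, -0.04, -0.38], [-0.48, 0.10, 1.12]]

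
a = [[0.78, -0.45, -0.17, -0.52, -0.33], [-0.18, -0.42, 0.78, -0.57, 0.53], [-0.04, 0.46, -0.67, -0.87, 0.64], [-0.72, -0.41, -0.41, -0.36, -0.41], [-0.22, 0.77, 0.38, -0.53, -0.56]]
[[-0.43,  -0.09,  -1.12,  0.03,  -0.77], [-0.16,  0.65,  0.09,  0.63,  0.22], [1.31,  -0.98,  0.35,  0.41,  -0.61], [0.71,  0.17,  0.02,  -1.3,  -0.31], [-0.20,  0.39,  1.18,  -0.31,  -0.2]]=a@[[-0.68, -0.30, -0.81, 0.77, -0.33], [0.13, -0.32, 1.04, 0.32, 0.05], [-0.89, 0.87, 0.40, 0.49, 0.47], [-0.34, -0.01, -0.11, 0.02, 0.6], [0.52, -0.42, 0.02, 1.00, 0.3]]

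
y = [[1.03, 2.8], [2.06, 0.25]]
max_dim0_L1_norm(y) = 3.09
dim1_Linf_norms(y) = [2.8, 2.06]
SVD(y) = [[-0.9, -0.43], [-0.43, 0.90]] @ diag([3.200353699370291, 1.7218409331081932]) @ [[-0.57,  -0.82], [0.82,  -0.57]]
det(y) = -5.51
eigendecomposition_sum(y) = [[1.78, 1.77], [1.3, 1.29]] + [[-0.75, 1.03], [0.76, -1.04]]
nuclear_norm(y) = 4.92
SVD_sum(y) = [[1.64,2.38],[0.78,1.13]] + [[-0.61,0.42], [1.28,-0.88]]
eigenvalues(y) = [3.07, -1.79]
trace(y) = 1.28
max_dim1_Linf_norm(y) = 2.8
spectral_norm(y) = 3.20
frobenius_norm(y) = 3.63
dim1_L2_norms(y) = [2.98, 2.08]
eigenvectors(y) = [[0.81, -0.70], [0.59, 0.71]]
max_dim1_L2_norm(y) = 2.98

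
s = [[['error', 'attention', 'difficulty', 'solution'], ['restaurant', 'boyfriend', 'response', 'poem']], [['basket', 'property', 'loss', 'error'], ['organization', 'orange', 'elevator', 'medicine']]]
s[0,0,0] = 'error'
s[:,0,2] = ['difficulty', 'loss']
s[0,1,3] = 'poem'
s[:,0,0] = ['error', 'basket']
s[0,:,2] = ['difficulty', 'response']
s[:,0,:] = [['error', 'attention', 'difficulty', 'solution'], ['basket', 'property', 'loss', 'error']]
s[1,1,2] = 'elevator'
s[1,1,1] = 'orange'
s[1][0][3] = 'error'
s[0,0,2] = 'difficulty'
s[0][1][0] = 'restaurant'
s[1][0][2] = 'loss'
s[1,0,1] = 'property'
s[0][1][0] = 'restaurant'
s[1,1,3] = 'medicine'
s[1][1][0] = 'organization'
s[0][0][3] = 'solution'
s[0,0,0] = 'error'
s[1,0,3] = 'error'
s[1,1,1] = 'orange'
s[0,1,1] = 'boyfriend'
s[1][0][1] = 'property'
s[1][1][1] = 'orange'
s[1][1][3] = 'medicine'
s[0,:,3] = ['solution', 'poem']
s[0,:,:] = [['error', 'attention', 'difficulty', 'solution'], ['restaurant', 'boyfriend', 'response', 'poem']]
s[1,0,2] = 'loss'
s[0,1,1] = 'boyfriend'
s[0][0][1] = 'attention'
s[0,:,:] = [['error', 'attention', 'difficulty', 'solution'], ['restaurant', 'boyfriend', 'response', 'poem']]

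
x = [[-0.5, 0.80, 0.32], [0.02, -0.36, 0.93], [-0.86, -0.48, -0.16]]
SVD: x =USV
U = [[-0.36,0.76,-0.54], [0.58,0.63,0.51], [0.73,-0.13,-0.67]]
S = [1.0, 1.0, 0.99]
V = [[-0.43,  -0.85,  0.31], [-0.25,  0.45,  0.86], [0.86,  -0.29,  0.41]]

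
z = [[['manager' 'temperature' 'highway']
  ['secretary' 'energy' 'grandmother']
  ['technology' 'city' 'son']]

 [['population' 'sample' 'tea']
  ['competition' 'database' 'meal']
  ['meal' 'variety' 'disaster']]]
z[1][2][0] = 'meal'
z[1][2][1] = 'variety'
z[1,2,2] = 'disaster'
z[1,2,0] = 'meal'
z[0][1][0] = 'secretary'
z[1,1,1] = 'database'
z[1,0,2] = 'tea'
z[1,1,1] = 'database'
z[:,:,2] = [['highway', 'grandmother', 'son'], ['tea', 'meal', 'disaster']]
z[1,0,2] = 'tea'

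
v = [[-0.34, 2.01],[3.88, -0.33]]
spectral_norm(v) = 3.94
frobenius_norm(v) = 4.40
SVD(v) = [[-0.17, 0.99],[0.99, 0.17]] @ diag([3.9382061373488373, 1.9518023516093912]) @ [[0.99, -0.17], [0.17, 0.99]]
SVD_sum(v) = [[-0.67, 0.12], [3.82, -0.66]] + [[0.33,1.89], [0.06,0.33]]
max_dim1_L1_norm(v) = 4.21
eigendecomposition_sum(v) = [[-1.57, 1.13], [2.17, -1.56]] + [[1.23, 0.88], [1.71, 1.23]]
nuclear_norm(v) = 5.89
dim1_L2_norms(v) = [2.04, 3.89]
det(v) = -7.69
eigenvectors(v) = [[-0.58, -0.58], [0.81, -0.81]]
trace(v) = -0.67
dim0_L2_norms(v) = [3.89, 2.04]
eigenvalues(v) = [-3.13, 2.46]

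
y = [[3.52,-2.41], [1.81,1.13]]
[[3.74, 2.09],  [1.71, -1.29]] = y@[[1.0, -0.09], [-0.09, -1.0]]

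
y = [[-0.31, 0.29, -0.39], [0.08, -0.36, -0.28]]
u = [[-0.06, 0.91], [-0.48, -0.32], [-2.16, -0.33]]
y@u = [[0.72, -0.25], [0.77, 0.28]]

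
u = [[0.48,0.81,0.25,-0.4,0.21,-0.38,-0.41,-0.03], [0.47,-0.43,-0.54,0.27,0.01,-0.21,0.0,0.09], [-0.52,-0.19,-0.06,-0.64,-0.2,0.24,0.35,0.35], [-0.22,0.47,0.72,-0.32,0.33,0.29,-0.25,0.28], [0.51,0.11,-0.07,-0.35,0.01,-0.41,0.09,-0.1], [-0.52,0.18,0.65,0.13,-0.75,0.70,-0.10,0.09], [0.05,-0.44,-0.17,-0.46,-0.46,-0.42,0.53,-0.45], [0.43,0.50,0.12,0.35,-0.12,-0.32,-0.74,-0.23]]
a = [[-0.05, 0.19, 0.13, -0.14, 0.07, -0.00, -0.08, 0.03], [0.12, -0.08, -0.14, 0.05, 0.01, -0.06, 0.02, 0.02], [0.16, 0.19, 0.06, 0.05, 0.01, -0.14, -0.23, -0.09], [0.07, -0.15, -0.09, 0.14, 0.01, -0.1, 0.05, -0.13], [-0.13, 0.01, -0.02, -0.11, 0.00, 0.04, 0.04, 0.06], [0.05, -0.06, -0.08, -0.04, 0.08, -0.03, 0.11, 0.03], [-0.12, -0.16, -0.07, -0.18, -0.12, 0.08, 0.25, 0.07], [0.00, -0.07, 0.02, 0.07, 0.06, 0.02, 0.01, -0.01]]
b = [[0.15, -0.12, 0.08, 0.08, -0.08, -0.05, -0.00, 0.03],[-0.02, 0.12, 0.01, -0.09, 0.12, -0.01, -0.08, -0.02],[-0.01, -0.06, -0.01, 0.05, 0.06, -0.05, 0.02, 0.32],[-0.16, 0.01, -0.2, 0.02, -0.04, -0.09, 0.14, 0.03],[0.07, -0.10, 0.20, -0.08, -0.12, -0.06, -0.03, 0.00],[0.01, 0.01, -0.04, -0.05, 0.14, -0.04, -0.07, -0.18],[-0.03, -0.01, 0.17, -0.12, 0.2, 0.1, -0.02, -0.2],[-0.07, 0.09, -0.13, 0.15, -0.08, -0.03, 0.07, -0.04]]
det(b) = -0.00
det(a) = -0.00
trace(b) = 0.06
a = b @ u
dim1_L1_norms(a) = [0.69, 0.5, 0.93, 0.74, 0.41, 0.48, 1.05, 0.26]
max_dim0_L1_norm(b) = 0.84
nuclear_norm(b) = 1.88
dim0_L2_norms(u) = [1.22, 1.26, 1.16, 1.1, 0.99, 1.13, 1.1, 0.7]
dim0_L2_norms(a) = [0.28, 0.37, 0.25, 0.31, 0.17, 0.21, 0.37, 0.19]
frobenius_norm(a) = 0.79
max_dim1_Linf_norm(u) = 0.81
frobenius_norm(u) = 3.09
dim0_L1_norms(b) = [0.52, 0.52, 0.84, 0.64, 0.84, 0.43, 0.43, 0.82]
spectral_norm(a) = 0.58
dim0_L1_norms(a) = [0.7, 0.91, 0.61, 0.78, 0.36, 0.47, 0.79, 0.44]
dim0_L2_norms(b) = [0.24, 0.23, 0.37, 0.25, 0.33, 0.17, 0.19, 0.42]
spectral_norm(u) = 1.85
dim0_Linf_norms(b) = [0.16, 0.12, 0.2, 0.15, 0.2, 0.1, 0.14, 0.32]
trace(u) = 0.68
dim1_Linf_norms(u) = [0.81, 0.54, 0.64, 0.72, 0.51, 0.75, 0.53, 0.74]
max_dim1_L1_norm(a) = 1.05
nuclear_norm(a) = 1.59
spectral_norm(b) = 0.53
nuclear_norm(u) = 6.87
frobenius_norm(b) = 0.81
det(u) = -0.00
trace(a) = 0.28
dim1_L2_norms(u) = [1.21, 0.91, 1.03, 1.11, 0.77, 1.35, 1.14, 1.14]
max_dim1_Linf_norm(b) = 0.32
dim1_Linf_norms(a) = [0.19, 0.14, 0.23, 0.15, 0.13, 0.11, 0.25, 0.07]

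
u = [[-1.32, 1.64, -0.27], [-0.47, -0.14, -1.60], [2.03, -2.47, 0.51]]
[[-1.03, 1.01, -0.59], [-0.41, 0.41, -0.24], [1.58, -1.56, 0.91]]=u @ [[0.33, -0.33, 0.19],[-0.33, 0.32, -0.19],[0.19, -0.19, 0.11]]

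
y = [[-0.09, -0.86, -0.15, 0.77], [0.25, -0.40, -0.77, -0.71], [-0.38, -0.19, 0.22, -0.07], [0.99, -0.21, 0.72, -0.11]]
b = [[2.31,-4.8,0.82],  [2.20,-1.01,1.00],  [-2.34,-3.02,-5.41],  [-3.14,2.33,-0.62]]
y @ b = [[-4.17, 3.55, -0.60], [3.73, -0.12, 4.41], [-1.59, 1.19, -1.65], [0.49, -6.97, -3.23]]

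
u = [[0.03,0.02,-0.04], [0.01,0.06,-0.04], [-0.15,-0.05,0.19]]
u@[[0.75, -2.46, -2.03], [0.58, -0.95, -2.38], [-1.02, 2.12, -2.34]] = [[0.07, -0.18, -0.01], [0.08, -0.17, -0.07], [-0.34, 0.82, -0.02]]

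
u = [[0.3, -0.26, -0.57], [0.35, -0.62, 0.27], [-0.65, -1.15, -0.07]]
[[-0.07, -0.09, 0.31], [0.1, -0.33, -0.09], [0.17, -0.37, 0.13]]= u@[[-0.05, -0.14, -0.0], [-0.13, 0.41, -0.08], [0.15, -0.11, -0.50]]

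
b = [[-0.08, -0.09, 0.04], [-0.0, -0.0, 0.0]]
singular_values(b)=[0.13, -0.0]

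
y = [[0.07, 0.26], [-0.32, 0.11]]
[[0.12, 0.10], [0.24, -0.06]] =y @ [[-0.55, 0.28], [0.61, 0.31]]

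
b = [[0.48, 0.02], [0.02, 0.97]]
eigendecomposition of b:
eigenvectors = [[-1.00, -0.04], [0.04, -1.0]]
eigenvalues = [0.48, 0.97]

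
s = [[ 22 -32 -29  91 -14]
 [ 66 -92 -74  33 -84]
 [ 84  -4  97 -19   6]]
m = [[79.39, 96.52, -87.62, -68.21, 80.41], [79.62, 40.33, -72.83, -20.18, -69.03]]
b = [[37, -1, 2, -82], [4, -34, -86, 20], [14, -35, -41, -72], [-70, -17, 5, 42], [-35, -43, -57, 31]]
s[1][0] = 66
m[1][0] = 79.62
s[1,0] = 66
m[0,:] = [79.39, 96.52, -87.62, -68.21, 80.41]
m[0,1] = 96.52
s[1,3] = 33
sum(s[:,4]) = -92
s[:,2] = [-29, -74, 97]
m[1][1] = 40.33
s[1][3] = 33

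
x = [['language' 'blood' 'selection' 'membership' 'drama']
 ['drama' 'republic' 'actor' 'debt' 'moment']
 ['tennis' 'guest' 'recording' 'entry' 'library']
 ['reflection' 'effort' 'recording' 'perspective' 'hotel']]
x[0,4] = 'drama'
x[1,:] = ['drama', 'republic', 'actor', 'debt', 'moment']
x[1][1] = 'republic'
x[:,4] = ['drama', 'moment', 'library', 'hotel']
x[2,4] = 'library'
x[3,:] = ['reflection', 'effort', 'recording', 'perspective', 'hotel']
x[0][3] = 'membership'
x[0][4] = 'drama'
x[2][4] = 'library'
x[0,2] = 'selection'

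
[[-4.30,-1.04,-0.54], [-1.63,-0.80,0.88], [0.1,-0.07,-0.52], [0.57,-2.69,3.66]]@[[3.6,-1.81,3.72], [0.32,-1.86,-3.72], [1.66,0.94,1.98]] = [[-16.71, 9.21, -13.2], [-4.66, 5.27, -1.35], [-0.53, -0.54, -0.4], [7.27, 7.41, 19.37]]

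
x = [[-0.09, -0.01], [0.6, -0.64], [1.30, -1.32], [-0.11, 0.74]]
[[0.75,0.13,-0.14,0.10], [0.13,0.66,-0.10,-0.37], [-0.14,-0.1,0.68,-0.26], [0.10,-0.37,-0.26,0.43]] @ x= [[-0.18, 0.17],[0.3, -0.57],[0.87, -1.02],[-0.62, 0.9]]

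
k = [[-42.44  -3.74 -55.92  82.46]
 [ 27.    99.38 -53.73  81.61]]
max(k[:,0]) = 27.0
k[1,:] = [27.0, 99.38, -53.73, 81.61]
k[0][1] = -3.74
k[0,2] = -55.92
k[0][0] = -42.44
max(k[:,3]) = 82.46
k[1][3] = 81.61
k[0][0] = -42.44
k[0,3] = 82.46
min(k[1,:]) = -53.73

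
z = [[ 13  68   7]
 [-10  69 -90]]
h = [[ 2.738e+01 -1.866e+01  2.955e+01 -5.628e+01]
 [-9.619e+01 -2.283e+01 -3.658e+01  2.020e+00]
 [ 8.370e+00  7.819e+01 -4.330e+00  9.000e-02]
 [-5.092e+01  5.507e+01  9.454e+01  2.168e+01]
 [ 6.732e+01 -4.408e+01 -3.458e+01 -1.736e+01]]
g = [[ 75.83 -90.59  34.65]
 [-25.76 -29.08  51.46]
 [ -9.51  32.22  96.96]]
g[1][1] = -29.08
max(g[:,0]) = 75.83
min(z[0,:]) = 7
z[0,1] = 68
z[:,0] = [13, -10]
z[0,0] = 13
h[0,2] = 29.55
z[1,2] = -90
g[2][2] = 96.96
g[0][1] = -90.59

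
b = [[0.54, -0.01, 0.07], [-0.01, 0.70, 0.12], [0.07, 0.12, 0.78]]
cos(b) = [[0.86, 0.00, -0.04],[0.0, 0.76, -0.08],[-0.04, -0.08, 0.7]]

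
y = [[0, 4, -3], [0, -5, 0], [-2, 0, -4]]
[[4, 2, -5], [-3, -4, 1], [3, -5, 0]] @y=[[10, 6, 8], [-2, 8, 5], [0, 37, -9]]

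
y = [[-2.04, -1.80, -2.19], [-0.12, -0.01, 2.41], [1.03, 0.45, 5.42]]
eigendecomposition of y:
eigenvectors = [[0.35, 0.96, -0.65], [-0.4, 0.22, 0.76], [-0.85, -0.14, 0.06]]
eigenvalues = [5.2, -2.12, 0.29]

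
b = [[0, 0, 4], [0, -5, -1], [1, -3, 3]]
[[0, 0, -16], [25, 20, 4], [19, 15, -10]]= b @ [[4, 3, 2], [-5, -4, 0], [0, 0, -4]]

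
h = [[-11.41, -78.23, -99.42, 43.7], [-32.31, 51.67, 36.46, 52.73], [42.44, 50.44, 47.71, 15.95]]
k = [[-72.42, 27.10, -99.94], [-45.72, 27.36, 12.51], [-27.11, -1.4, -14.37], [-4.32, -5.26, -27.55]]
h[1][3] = 52.73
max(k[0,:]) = 27.1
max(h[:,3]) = 52.73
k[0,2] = -99.94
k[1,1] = 27.36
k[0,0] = -72.42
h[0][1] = -78.23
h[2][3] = 15.95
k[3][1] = -5.26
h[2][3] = 15.95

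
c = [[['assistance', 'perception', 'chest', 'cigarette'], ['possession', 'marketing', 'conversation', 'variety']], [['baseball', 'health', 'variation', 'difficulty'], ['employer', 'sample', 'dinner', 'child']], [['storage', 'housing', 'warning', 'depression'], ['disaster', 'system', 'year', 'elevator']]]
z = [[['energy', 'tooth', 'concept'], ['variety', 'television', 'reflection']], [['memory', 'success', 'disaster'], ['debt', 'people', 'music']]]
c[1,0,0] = 'baseball'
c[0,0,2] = 'chest'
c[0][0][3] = 'cigarette'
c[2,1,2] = 'year'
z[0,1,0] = 'variety'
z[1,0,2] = 'disaster'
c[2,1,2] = 'year'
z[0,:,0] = ['energy', 'variety']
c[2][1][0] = 'disaster'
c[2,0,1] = 'housing'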